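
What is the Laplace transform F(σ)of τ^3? 6/σ^4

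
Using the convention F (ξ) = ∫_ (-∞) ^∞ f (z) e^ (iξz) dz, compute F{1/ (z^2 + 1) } pi*exp (-Abs (ξ) ) 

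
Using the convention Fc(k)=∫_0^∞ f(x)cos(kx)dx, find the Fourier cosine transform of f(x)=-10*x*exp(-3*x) 10*(k^2 - 9)/(k^2+9)^2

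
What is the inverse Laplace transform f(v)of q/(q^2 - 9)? cosh(3 * v)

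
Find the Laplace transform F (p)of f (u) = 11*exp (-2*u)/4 11/ (4*(p + 2))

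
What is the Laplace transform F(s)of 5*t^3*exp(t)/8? 15/(4*(s - 1)^4)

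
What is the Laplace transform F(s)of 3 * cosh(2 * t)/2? 3 * s/(2 * (s^2 - 4))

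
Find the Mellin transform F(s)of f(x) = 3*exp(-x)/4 3*gamma(s)/4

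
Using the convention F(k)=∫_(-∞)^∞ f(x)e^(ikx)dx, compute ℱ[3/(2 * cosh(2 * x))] 3 * pi/(4 * cosh(pi * k/4))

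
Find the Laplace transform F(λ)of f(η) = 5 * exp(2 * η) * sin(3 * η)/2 15/(2 * ((λ - 2)^2+9))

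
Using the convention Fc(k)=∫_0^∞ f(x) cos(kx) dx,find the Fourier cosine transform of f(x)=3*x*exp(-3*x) 3*(9 - k^2) /(k^2 + 9) ^2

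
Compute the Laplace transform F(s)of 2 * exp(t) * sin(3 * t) 6/((s - 1)^2 + 9)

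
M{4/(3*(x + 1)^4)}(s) 2*gamma(s)*gamma(4 - s)/9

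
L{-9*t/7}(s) -9/(7*s^2)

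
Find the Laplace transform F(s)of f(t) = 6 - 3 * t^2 6/s - 6/s^3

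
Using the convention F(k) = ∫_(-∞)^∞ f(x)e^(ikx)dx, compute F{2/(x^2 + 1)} 2*pi*exp(-Abs(k))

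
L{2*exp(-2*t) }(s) 2/(s + 2) 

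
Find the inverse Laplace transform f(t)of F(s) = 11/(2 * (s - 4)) 11 * exp(4 * t)/2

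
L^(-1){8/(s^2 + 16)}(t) 2*sin(4*t)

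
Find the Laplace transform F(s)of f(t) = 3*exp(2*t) 3/(s - 2)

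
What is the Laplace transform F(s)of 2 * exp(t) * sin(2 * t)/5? 4/(5 * ((s - 1)^2 + 4))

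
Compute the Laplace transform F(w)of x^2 2/w^3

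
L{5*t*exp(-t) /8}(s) 5/(8*(s + 1) ^2) 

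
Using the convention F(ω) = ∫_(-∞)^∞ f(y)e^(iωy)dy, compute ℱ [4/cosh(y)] 4*pi/cosh(pi*ω/2)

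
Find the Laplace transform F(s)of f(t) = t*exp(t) (s - 1)^(-2)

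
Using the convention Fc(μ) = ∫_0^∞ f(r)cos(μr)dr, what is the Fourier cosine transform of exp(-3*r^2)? sqrt(3)*sqrt(pi)*exp(-μ^2/12)/6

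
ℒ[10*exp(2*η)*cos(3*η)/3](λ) 10*(λ - 2)/(3*((λ - 2)^2 + 9))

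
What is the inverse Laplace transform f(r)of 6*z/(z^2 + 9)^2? r*sin(3*r)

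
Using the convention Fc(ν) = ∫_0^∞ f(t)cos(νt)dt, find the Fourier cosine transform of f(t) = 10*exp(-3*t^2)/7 5*sqrt(3)*sqrt(pi)*exp(-ν^2/12)/21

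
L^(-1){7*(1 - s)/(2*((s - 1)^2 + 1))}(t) -7*exp(t)*cos(t)/2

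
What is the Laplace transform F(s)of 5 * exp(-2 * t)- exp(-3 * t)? 5/(s+2) - 1/(s+3)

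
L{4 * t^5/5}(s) 96/s^6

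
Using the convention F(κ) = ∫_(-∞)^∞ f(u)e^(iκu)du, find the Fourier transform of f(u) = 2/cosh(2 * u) pi/cosh(pi * κ/4)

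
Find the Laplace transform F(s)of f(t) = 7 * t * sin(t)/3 14 * s/(3 * (s^2 + 1)^2)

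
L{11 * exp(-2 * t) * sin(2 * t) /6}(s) 11/(3 * ((s+2) ^2+4) ) 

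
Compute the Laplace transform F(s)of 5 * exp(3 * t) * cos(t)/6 5 * (s - 3)/(6 * ((s - 3)^2 + 1))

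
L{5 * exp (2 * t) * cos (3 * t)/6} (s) 5 * (s - 2)/ (6 * ( (s - 2)^2 + 9))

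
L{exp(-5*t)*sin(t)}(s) 1/((s + 5)^2 + 1)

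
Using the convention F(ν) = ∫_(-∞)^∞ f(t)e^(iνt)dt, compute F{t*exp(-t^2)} I*sqrt(pi)*ν*exp(-ν^2/4)/2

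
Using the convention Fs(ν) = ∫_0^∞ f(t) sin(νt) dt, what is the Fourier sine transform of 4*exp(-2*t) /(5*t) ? 4*atan(ν/2) /5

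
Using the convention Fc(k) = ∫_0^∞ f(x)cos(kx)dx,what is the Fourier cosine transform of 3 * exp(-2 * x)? 6/(k^2 + 4)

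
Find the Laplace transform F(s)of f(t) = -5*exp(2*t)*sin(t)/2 -5/(2*(s - 2)^2 + 2)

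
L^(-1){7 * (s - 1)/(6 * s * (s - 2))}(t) 7 * exp(t) * cosh(t)/6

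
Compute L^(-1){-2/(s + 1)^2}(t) -2*t*exp(-t)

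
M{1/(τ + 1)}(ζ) pi * csc(pi * ζ)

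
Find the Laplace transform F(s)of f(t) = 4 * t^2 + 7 7/s + 8/s^3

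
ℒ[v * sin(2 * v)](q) 4 * q/(q^2 + 4) ^2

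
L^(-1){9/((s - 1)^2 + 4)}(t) 9 * exp(t) * sin(2 * t)/2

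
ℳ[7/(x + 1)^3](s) 7*pi*(s - 2)*(s - 1)/(2*sin(pi*s))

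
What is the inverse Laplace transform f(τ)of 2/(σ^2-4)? sinh(2*τ)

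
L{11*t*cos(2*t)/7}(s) 11*(s^2-4)/(7*(s^2 + 4)^2)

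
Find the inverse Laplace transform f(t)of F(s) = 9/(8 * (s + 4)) 9 * exp(-4 * t)/8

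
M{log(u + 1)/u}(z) -pi*csc(pi*z)/(z - 1)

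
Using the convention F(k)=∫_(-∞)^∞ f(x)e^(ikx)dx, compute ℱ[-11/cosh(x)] -11 * pi/cosh(pi * k/2)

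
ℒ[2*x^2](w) 4/w^3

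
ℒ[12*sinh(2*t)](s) 24/(s^2 - 4)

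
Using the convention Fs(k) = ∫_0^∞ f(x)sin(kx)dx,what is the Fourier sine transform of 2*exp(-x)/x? 2*atan(k)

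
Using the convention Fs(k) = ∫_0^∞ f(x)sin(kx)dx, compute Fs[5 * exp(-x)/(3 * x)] 5 * atan(k)/3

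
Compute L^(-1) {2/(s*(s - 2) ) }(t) 2*exp(t)*sinh(t) 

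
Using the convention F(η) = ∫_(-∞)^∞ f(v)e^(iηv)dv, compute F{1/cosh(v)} pi/cosh(pi * η/2)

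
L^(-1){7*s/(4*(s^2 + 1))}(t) 7*cos(t)/4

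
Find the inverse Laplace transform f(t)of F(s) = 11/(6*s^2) 11*t/6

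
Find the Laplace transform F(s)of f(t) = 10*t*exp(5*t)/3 10/(3*(s - 5)^2)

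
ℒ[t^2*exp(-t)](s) 2/(s + 1)^3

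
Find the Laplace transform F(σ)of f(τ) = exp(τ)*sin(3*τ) 3/((σ - 1)^2 + 9)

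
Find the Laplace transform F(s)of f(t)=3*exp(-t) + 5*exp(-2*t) 5/(s + 2) + 3/(s + 1)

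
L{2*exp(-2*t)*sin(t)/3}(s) 2/(3*((s + 2)^2 + 1))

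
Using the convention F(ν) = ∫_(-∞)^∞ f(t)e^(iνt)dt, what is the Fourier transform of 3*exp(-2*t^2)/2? 3*sqrt(2)*sqrt(pi)*exp(-ν^2/8)/4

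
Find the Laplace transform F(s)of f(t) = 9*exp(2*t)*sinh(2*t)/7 18/(7*s*(s - 4))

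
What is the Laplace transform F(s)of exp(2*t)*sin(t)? 1/((s - 2)^2 + 1)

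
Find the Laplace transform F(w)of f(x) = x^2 2/w^3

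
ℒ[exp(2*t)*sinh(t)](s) 1/((s - 2)^2 - 1)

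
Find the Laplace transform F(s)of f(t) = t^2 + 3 2/s^3 + 3/s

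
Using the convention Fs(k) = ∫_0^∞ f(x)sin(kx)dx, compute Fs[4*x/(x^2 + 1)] 2*pi*exp(-k)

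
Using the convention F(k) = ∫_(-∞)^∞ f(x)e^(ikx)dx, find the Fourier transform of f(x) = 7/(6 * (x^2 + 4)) 7 * pi * exp(-2 * Abs(k))/12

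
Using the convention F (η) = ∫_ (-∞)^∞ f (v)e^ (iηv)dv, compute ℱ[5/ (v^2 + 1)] 5 * pi * exp (-Abs (η))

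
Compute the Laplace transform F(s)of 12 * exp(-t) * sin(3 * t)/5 36/(5 * ((s+1)^2+9))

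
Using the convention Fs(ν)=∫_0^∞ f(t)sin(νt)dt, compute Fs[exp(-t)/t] atan(ν)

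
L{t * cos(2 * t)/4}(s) (s^2 - 4)/(4 * (s^2 + 4)^2)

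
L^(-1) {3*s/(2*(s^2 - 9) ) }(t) 3*cosh(3*t) /2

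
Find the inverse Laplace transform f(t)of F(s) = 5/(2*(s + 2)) 5*exp(-2*t)/2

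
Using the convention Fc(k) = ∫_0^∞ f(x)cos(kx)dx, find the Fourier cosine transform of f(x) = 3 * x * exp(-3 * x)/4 3 * (9 - k^2)/(4 * (k^2+9)^2)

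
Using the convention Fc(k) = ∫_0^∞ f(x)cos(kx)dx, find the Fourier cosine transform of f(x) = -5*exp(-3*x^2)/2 -5*sqrt(3)*sqrt(pi)*exp(-k^2/12)/12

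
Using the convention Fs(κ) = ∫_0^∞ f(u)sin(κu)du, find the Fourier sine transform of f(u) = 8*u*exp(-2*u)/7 32*κ/(7*(κ^2 + 4)^2)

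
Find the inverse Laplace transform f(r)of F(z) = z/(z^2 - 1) cosh(r)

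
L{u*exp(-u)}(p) (p + 1)^(-2)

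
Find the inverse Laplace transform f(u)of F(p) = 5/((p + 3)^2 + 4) 5*exp(-3*u)*sin(2*u)/2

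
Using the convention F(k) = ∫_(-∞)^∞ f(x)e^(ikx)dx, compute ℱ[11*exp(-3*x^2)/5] 11*sqrt(3)*sqrt(pi)*exp(-k^2/12)/15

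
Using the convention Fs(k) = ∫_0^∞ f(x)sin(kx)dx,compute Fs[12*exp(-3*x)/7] 12*k/(7*(k^2 + 9))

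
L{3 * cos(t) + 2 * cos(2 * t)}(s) 2 * s/(s^2 + 4) + 3 * s/(s^2 + 1)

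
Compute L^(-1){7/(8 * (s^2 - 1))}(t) 7 * sinh(t)/8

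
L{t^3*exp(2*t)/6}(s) (s - 2)^(-4)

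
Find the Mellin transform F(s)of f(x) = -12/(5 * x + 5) -12 * pi * csc(pi * s)/5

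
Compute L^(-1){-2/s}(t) -2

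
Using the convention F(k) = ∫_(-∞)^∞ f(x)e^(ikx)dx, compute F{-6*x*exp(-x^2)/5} -3*I*sqrt(pi)*k*exp(-k^2/4)/5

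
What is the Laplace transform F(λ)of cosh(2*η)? λ/(λ^2-4)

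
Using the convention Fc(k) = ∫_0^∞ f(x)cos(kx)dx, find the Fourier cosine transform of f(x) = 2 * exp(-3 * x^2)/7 sqrt(3) * sqrt(pi) * exp(-k^2/12)/21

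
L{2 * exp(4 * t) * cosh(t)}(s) 2 * (s - 4)/((s - 4)^2-1)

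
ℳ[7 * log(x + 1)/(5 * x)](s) -7 * pi * csc(pi * s)/(5 * s - 5)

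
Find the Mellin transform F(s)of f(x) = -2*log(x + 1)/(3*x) 2*pi*csc(pi*s)/(3*(s - 1))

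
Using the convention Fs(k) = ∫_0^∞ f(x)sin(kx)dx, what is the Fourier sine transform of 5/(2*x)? 5*pi/4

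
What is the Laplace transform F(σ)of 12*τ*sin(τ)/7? 24*σ/(7*(σ^2 + 1)^2)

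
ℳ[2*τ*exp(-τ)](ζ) 2*gamma(ζ + 1)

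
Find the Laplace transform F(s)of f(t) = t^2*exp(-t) 2/(s + 1)^3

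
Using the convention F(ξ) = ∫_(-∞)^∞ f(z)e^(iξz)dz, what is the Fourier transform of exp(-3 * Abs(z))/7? 6/(7 * (ξ^2 + 9))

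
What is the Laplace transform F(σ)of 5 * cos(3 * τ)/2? 5 * σ/(2 * (σ^2 + 9))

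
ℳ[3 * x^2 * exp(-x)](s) 3 * gamma(s + 2)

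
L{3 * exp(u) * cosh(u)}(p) 3 * (p - 1)/(p * (p - 2))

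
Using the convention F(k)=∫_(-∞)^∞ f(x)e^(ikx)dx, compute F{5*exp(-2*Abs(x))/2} 10/(k^2+4)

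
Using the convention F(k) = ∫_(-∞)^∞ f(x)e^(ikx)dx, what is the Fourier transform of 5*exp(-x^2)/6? 5*sqrt(pi)*exp(-k^2/4)/6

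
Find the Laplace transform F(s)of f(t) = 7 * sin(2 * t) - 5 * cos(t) 14/(s^2 + 4) - 5 * s/(s^2 + 1)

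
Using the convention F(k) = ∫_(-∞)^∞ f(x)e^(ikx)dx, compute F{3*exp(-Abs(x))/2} 3/(k^2 + 1)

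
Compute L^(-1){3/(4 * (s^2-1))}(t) 3 * sinh(t)/4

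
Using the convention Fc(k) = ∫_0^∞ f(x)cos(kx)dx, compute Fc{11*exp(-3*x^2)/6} 11*sqrt(3)*sqrt(pi)*exp(-k^2/12)/36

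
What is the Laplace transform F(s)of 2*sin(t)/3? 2/(3*(s^2 + 1))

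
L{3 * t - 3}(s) 3/s^2-3/s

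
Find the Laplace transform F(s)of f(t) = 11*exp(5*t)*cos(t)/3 11*(s - 5)/(3*((s - 5)^2 + 1))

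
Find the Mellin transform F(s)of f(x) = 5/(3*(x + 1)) 5*pi*csc(pi*s)/3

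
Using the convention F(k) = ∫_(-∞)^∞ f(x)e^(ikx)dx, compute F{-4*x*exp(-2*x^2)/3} -sqrt(2)*I*sqrt(pi)*k*exp(-k^2/8)/6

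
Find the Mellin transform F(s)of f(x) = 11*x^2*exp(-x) 11*gamma(s+2)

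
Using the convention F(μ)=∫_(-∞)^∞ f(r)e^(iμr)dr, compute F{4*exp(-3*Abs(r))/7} 24/(7*(μ^2 + 9))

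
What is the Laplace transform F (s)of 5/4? 5/ (4*s)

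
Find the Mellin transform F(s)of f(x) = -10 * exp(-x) -10 * gamma(s)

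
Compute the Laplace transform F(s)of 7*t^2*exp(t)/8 7/(4*(s - 1)^3)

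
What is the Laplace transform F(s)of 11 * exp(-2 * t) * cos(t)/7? 11 * (s + 2)/(7 * ((s + 2)^2 + 1))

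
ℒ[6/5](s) 6/(5 * s)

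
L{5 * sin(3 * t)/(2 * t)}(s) 5 * atan(3/s)/2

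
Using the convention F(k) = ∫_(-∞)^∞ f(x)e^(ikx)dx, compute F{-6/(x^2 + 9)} -2 * pi * exp(-3 * Abs(k))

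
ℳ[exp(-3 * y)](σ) gamma(σ)/3^σ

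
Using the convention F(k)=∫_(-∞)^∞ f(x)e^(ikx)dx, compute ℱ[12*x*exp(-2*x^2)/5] 3*sqrt(2)*I*sqrt(pi)*k*exp(-k^2/8)/10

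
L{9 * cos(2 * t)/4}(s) 9 * s/(4 * (s^2 + 4))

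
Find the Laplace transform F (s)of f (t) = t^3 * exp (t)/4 3/ (2 * (s - 1)^4)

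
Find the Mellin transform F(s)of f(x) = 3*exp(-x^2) 3*gamma(s/2)/2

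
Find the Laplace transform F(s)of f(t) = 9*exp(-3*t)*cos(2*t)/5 9*(s + 3)/(5*((s + 3)^2 + 4))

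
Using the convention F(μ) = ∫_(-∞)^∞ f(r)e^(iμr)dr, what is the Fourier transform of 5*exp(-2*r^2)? 5*sqrt(2)*sqrt(pi)*exp(-μ^2/8)/2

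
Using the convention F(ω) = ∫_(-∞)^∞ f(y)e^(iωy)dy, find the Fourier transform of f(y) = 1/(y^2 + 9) pi * exp(-3 * Abs(ω))/3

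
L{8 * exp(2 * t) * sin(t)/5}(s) 8/(5 * ((s - 2)^2+1))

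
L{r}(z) z^(-2)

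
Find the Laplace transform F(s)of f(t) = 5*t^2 10/s^3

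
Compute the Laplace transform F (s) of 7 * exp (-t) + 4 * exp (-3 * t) 7/ (s + 1) + 4/ (s + 3) 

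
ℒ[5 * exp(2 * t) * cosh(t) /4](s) 5 * (s - 2) /(4 * ((s - 2) ^2 - 1) ) 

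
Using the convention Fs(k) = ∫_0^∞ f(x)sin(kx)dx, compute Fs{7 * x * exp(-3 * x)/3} 14 * k/(k^2 + 9)^2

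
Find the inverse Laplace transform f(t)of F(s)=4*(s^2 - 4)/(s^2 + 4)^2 4*t*cos(2*t)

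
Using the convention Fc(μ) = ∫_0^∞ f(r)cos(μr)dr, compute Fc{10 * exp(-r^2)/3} 5 * sqrt(pi) * exp(-μ^2/4)/3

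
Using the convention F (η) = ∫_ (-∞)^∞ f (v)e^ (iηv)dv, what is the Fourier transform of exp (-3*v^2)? sqrt (3)*sqrt (pi)*exp (-η^2/12)/3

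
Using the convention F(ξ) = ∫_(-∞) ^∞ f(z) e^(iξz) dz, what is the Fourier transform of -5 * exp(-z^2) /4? -5 * sqrt(pi) * exp(-ξ^2/4) /4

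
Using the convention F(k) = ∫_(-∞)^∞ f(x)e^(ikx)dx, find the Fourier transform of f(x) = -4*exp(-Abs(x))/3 -8/(3*k^2 + 3)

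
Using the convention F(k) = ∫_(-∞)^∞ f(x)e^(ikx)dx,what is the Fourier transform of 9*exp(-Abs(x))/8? 9/(4*(k^2 + 1))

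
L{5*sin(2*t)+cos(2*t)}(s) s/(s^2+4)+10/(s^2+4)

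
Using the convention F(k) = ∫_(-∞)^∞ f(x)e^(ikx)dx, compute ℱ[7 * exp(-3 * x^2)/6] 7 * sqrt(3) * sqrt(pi) * exp(-k^2/12)/18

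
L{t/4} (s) 1/ (4*s^2) 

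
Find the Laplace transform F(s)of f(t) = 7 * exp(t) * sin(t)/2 7/(2 * ((s - 1)^2 + 1))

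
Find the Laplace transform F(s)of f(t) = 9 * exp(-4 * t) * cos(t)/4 9 * (s + 4)/(4 * ((s + 4)^2 + 1))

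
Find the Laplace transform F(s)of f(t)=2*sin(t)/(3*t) 2*atan(1/s)/3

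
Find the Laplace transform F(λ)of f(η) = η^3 6/λ^4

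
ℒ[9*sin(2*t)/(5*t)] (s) 9*atan(2/s)/5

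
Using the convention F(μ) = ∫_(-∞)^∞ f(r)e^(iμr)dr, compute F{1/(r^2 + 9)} pi*exp(-3*Abs(μ))/3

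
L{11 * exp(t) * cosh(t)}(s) 11 * (s - 1)/(s * (s - 2))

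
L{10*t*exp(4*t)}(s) 10/(s - 4)^2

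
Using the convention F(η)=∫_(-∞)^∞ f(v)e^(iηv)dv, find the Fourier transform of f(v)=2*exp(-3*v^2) 2*sqrt(3)*sqrt(pi)*exp(-η^2/12)/3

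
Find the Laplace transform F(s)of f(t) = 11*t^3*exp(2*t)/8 33/(4*(s - 2)^4)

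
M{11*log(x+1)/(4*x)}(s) -11*pi*csc(pi*s)/(4*s - 4)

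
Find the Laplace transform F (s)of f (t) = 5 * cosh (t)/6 5 * s/ (6 * (s^2 - 1))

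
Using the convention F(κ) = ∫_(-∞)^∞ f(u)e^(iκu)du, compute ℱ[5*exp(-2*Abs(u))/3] 20/(3*(κ^2 + 4))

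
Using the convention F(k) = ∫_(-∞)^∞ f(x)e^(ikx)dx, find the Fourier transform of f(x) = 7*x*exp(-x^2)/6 7*I*sqrt(pi)*k*exp(-k^2/4)/12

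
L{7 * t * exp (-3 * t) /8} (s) 7/ (8 * (s+3) ^2) 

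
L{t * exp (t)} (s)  (s - 1)^ (-2)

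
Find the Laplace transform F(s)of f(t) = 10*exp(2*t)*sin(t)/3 10/(3*((s - 2)^2 + 1))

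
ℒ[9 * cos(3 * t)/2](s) 9 * s/(2 * (s^2+9))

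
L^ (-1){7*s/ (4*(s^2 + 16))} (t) 7*cos (4*t)/4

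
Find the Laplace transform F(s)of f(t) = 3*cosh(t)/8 3*s/(8*(s^2-1))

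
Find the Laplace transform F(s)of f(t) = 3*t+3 3/s^2+3/s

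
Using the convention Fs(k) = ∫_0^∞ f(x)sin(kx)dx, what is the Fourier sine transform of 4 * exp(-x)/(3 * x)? 4 * atan(k)/3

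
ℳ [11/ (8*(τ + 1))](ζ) 11*pi*csc (pi*ζ)/8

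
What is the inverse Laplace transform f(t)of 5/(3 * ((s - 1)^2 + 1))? 5 * exp(t) * sin(t)/3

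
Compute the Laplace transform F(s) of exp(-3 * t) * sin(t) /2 1/(2 * ((s + 3) ^2 + 1) ) 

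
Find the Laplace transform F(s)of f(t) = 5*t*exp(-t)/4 5/(4*(s + 1)^2)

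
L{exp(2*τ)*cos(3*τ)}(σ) (σ - 2)/((σ - 2)^2 + 9)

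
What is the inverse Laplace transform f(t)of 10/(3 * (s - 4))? 10 * exp(4 * t)/3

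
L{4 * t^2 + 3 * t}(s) 3/s^2 + 8/s^3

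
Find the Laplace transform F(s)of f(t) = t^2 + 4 4/s + 2/s^3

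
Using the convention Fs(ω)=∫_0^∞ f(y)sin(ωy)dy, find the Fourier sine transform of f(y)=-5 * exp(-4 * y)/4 -5 * ω/(4 * ω^2 + 64)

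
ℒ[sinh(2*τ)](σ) 2/(σ^2 - 4)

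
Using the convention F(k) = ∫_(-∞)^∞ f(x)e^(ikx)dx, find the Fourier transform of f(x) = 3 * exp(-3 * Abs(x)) 18/(k^2 + 9)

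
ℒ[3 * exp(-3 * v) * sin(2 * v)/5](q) 6/(5 * ((q+3)^2+4))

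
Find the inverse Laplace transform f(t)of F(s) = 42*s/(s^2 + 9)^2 7*t*sin(3*t)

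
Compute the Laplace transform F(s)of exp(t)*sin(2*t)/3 2/(3*((s - 1)^2+4))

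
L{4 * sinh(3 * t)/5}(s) 12/(5 * (s^2-9))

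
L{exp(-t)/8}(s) 1/(8*(s + 1))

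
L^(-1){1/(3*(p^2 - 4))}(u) sinh(2*u)/6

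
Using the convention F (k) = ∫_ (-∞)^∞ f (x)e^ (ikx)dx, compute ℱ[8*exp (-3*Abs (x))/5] 48/ (5*(k^2 + 9))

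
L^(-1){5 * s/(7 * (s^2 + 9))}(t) 5 * cos(3 * t)/7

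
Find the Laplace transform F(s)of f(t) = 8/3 8/(3*s)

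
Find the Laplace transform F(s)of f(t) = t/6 1/(6 * s^2)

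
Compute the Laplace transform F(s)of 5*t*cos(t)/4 5*(s^2 - 1)/(4*(s^2 + 1)^2)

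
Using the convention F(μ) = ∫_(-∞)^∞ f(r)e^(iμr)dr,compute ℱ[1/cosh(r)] pi/cosh(pi * μ/2)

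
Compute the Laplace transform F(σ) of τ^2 2/σ^3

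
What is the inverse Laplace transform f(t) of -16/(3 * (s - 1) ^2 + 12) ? -8 * exp(t) * sin(2 * t) /3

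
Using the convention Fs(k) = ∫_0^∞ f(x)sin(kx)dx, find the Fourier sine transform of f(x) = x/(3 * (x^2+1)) pi * exp(-k)/6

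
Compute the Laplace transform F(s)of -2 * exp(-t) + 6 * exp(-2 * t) 6/(s + 2) - 2/(s + 1)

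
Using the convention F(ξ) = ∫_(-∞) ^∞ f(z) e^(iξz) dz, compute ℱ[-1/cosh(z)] -pi/cosh(pi*ξ/2) 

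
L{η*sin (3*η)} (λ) 6*λ/ (λ^2 + 9)^2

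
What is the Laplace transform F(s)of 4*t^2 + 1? 8/s^3 + 1/s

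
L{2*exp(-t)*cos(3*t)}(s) 2*(s + 1)/((s + 1)^2 + 9)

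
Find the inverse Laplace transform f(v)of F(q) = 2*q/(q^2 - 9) 2*cosh(3*v)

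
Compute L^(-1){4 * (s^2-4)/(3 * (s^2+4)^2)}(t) 4 * t * cos(2 * t)/3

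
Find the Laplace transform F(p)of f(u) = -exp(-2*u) -1/(p+2)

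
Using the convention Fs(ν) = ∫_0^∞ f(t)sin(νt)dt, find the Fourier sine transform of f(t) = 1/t pi/2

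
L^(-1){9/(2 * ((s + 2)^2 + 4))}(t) 9 * exp(-2 * t) * sin(2 * t)/4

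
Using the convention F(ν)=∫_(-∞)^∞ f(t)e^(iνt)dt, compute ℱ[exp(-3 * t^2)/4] sqrt(3) * sqrt(pi) * exp(-ν^2/12)/12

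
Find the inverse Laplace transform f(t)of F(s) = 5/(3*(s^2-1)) 5*sinh(t)/3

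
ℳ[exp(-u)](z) gamma(z)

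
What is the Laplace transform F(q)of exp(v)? 1/(q - 1)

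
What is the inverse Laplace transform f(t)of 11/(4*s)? 11/4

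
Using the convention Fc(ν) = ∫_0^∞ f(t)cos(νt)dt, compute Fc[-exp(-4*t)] -4/(ν^2 + 16)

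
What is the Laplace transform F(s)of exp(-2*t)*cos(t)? (s + 2)/((s + 2)^2 + 1)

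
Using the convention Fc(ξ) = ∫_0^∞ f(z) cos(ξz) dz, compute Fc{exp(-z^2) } sqrt(pi)*exp(-ξ^2/4) /2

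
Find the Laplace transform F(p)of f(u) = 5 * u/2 5/(2 * p^2)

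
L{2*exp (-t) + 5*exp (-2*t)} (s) 5/ (s + 2) + 2/ (s + 1)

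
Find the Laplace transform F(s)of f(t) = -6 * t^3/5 -36/(5 * s^4)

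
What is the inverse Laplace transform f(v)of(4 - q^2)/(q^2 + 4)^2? -v*cos(2*v)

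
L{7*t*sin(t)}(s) 14*s/(s^2 + 1)^2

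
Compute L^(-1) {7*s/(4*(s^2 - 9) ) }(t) 7*cosh(3*t) /4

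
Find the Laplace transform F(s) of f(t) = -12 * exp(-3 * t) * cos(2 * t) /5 12 * (-s - 3) /(5 * ((s + 3) ^2 + 4) ) 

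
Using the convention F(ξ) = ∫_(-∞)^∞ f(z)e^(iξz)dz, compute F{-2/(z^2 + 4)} -pi*exp(-2*Abs(ξ))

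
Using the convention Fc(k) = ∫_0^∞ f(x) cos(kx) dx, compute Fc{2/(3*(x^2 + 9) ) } pi*exp(-3*k) /9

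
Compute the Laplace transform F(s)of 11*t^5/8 165/s^6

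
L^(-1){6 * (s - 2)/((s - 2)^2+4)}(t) 6 * exp(2 * t) * cos(2 * t)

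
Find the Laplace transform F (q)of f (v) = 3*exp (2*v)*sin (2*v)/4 3/ (2*( (q - 2)^2+4))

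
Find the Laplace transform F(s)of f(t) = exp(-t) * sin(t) 1/((s + 1)^2 + 1)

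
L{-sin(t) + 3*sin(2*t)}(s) 6/(s^2 + 4) - 1/(s^2 + 1)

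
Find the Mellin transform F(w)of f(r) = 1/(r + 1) pi*csc(pi*w)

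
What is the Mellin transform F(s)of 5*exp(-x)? 5*gamma(s)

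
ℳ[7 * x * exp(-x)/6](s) 7 * gamma(s + 1)/6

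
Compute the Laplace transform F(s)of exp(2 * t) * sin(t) 1/((s - 2)^2 + 1)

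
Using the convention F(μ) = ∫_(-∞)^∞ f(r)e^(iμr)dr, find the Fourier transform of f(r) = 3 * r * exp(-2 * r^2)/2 3 * sqrt(2) * I * sqrt(pi) * μ * exp(-μ^2/8)/16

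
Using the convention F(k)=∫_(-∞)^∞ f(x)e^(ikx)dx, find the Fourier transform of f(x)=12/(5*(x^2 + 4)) 6*pi*exp(-2*Abs(k))/5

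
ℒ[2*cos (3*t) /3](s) 2*s/ (3*(s^2 + 9) ) 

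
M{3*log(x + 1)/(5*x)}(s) -3*pi*csc(pi*s)/(5*s - 5)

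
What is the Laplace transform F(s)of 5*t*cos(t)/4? 5*(s^2 - 1)/(4*(s^2 + 1)^2)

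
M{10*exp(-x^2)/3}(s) 5*gamma(s/2)/3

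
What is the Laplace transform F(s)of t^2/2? s^(-3)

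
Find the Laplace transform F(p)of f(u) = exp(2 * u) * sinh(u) 1/((p - 2)^2 - 1)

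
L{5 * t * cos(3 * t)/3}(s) 5 * (s^2-9)/(3 * (s^2+9)^2)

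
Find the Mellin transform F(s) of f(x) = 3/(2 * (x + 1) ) 3 * pi * csc(pi * s) /2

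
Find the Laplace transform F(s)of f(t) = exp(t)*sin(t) 1/((s - 1)^2 + 1)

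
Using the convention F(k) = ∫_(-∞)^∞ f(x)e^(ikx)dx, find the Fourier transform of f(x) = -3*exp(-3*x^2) -sqrt(3)*sqrt(pi)*exp(-k^2/12)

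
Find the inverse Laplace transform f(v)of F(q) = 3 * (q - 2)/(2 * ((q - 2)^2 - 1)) 3 * exp(2 * v) * cosh(v)/2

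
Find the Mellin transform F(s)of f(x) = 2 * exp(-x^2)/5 gamma(s/2)/5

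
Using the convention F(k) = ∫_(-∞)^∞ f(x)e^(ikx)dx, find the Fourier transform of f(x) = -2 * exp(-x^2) -2 * sqrt(pi) * exp(-k^2/4)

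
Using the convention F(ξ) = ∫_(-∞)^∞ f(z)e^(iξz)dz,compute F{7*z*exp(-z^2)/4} 7*I*sqrt(pi)*ξ*exp(-ξ^2/4)/8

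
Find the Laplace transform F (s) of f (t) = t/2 1/ (2*s^2) 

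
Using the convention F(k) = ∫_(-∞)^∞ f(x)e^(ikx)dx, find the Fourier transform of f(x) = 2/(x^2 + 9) 2*pi*exp(-3*Abs(k))/3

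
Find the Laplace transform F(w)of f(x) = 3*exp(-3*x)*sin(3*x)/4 9/(4*((w + 3)^2 + 9))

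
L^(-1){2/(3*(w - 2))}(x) 2*exp(2*x)/3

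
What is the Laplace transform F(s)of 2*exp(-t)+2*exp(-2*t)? 2/(s+1)+2/(s+2)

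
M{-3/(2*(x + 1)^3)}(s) -3*pi*(s - 2)*(s - 1)/(4*sin(pi*s))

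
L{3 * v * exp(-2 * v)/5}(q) 3/(5 * (q + 2)^2)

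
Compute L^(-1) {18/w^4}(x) 3*x^3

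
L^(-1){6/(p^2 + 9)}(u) 2 * sin(3 * u)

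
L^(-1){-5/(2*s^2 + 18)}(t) -5*sin(3*t)/6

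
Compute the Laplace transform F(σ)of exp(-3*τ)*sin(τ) 1/((σ + 3)^2 + 1)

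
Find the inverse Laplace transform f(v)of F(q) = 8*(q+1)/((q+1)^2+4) 8*exp(-v)*cos(2*v)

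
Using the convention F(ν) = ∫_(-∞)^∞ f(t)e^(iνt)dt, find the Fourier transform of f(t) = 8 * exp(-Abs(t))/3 16/(3 * (ν^2+1))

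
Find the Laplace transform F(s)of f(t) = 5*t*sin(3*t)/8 15*s/(4*(s^2 + 9)^2)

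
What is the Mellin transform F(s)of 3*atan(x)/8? -3*pi*sec(pi*s/2)/(16*s)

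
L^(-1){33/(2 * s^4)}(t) 11 * t^3/4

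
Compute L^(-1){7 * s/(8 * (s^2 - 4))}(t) 7 * cosh(2 * t)/8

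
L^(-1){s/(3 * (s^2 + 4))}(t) cos(2 * t)/3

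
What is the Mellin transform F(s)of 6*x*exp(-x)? 6*gamma(s + 1)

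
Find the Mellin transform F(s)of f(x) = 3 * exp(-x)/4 3 * gamma(s)/4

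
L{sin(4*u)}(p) 4/(p^2+16)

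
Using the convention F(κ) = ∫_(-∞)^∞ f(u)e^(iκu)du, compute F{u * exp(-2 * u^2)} sqrt(2) * I * sqrt(pi) * κ * exp(-κ^2/8)/8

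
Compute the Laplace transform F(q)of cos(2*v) q/(q^2 + 4)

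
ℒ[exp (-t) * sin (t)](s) 1/ ( (s + 1)^2 + 1)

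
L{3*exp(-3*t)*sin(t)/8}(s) 3/(8*((s + 3)^2 + 1))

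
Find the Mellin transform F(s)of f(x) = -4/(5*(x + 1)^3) -2*pi*(s - 2)*(s - 1)/(5*sin(pi*s))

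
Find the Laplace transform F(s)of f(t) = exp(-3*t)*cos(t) (s + 3)/((s + 3)^2 + 1)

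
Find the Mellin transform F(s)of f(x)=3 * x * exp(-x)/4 3 * gamma(s + 1)/4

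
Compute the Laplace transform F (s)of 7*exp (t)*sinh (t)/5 7/ (5*s*(s - 2))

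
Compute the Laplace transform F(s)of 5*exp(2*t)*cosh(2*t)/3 5*(s - 2)/(3*s*(s - 4))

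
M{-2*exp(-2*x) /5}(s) -2^(1 - s)*gamma(s) /5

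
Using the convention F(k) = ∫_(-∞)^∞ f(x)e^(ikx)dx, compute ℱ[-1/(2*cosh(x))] -pi/(2*cosh(pi*k/2))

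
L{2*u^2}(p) 4/p^3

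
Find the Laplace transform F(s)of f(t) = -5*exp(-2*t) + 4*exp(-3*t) 4/(s + 3) - 5/(s + 2)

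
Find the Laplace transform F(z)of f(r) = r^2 2/z^3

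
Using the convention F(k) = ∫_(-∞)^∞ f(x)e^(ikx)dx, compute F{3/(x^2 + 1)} 3*pi*exp(-Abs(k))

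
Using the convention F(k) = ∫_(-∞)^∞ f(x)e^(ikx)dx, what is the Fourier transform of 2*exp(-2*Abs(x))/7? 8/(7*(k^2 + 4))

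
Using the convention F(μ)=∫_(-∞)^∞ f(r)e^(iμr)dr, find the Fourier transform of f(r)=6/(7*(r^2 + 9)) 2*pi*exp(-3*Abs(μ))/7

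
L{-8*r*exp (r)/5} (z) -8/ (5*(z - 1)^2)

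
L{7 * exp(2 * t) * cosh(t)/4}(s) 7 * (s - 2)/(4 * ((s - 2)^2 - 1))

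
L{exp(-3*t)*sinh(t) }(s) 1/((s + 3) ^2-1) 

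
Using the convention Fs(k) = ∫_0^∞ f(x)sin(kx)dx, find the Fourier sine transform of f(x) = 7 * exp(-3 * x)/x 7 * atan(k/3)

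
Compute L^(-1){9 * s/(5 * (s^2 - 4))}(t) 9 * cosh(2 * t)/5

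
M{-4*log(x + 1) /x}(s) 4*pi*csc(pi*s) /(s - 1) 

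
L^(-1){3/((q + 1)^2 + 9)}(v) exp(-v)*sin(3*v)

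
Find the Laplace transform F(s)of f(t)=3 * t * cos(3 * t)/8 3 * (s^2 - 9)/(8 * (s^2 + 9)^2)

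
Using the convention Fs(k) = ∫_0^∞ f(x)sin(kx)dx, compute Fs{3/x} 3 * pi/2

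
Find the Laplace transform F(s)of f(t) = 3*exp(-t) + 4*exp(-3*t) 3/(s + 1) + 4/(s + 3)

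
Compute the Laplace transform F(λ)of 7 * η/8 7/(8 * λ^2)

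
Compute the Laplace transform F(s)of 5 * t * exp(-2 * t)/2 5/(2 * (s + 2)^2)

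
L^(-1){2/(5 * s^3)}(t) t^2/5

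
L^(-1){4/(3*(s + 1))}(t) 4*exp(-t)/3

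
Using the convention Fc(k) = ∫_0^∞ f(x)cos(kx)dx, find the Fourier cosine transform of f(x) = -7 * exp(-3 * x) -21/(k^2 + 9)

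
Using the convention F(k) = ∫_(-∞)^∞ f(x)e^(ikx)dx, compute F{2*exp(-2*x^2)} sqrt(2)*sqrt(pi)*exp(-k^2/8)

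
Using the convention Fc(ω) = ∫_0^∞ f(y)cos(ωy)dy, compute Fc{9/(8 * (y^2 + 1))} 9 * pi * exp(-ω)/16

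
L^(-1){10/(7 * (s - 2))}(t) 10 * exp(2 * t)/7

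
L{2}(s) 2/s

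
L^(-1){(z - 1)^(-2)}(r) r * exp(r)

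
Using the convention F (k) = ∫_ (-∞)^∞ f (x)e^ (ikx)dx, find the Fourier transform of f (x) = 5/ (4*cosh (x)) 5*pi/ (4*cosh (pi*k/2))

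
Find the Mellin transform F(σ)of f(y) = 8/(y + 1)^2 -8*pi*(σ - 1)/sin(pi*σ)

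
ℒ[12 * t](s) 12/s^2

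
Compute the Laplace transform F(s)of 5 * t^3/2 15/s^4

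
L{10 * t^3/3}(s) 20/s^4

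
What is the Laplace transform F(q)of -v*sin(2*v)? -4*q/(q^2 + 4)^2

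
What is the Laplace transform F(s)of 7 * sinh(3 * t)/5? 21/(5 * (s^2 - 9))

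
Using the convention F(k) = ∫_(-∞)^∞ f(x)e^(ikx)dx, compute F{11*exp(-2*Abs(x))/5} 44/(5*(k^2 + 4))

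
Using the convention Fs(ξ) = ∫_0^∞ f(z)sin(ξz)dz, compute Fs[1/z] pi/2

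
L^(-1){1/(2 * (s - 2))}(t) exp(2 * t)/2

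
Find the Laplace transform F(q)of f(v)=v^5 120/q^6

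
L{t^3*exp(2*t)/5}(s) 6/(5*(s - 2)^4)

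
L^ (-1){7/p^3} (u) 7*u^2/2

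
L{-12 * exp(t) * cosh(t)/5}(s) 12 * (1 - s)/(5 * s * (s - 2))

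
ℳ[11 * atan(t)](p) -11 * pi * sec(pi * p/2)/(2 * p)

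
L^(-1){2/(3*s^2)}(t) 2*t/3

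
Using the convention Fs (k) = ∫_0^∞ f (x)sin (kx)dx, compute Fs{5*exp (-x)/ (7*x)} 5*atan (k)/7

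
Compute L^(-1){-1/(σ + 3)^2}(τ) -τ*exp(-3*τ)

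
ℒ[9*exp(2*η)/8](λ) 9/(8*(λ - 2))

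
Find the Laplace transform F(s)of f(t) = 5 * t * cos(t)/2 5 * (s^2-1)/(2 * (s^2 + 1)^2)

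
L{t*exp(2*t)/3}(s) 1/(3*(s - 2)^2)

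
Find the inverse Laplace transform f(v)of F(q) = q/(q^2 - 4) cosh(2*v)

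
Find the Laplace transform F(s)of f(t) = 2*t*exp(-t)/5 2/(5*(s + 1)^2)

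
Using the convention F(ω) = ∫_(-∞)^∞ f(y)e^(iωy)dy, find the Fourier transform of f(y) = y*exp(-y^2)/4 I*sqrt(pi)*ω*exp(-ω^2/4)/8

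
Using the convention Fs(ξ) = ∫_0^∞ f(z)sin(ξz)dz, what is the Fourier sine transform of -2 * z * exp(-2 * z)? -8 * ξ/(ξ^2 + 4)^2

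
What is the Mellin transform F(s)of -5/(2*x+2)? -5*pi*csc(pi*s)/2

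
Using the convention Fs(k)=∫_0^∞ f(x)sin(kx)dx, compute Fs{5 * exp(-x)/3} 5 * k/(3 * (k^2 + 1))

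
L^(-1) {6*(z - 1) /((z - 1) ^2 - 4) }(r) 6*exp(r)*cosh(2*r) 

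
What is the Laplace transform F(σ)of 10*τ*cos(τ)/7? 10*(σ^2 - 1)/(7*(σ^2 + 1)^2)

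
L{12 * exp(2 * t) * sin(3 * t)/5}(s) 36/(5 * ((s - 2)^2 + 9))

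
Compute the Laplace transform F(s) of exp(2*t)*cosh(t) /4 (s - 2) /(4*((s - 2) ^2-1) ) 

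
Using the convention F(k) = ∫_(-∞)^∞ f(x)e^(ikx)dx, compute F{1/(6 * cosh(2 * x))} pi/(12 * cosh(pi * k/4))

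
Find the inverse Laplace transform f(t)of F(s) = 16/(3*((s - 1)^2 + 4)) 8*exp(t)*sin(2*t)/3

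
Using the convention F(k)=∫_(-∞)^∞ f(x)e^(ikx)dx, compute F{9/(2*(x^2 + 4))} 9*pi*exp(-2*Abs(k))/4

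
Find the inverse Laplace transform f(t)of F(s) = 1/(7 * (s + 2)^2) t * exp(-2 * t)/7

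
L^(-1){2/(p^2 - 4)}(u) sinh(2*u)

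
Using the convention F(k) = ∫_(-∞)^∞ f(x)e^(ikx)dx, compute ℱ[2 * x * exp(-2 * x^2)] sqrt(2) * I * sqrt(pi) * k * exp(-k^2/8)/4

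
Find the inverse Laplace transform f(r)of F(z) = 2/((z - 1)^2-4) exp(r)*sinh(2*r)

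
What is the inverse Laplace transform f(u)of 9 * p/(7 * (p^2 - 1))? 9 * cosh(u)/7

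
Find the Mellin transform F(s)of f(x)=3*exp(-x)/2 3*gamma(s)/2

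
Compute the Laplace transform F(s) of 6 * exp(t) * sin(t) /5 6/(5 * ((s - 1) ^2 + 1) ) 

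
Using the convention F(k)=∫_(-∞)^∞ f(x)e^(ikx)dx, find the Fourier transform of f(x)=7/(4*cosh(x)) 7*pi/(4*cosh(pi*k/2))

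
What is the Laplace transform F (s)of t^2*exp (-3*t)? 2/ (s + 3)^3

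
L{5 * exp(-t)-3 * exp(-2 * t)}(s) 5/(s + 1)-3/(s + 2)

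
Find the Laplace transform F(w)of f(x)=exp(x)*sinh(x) 1/(w*(w - 2))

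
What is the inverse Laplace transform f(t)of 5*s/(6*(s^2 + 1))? 5*cos(t)/6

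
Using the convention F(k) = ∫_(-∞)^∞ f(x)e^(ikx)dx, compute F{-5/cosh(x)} -5*pi/cosh(pi*k/2)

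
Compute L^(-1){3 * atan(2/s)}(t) 3 * sin(2 * t)/t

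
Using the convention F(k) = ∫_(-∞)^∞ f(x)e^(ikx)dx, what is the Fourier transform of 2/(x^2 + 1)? 2*pi*exp(-Abs(k))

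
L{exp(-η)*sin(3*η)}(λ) 3/((λ + 1)^2 + 9)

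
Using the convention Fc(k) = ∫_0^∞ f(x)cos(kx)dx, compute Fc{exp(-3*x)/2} 3/(2*(k^2 + 9))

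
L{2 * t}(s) 2/s^2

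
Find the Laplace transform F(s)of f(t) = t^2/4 1/(2 * s^3)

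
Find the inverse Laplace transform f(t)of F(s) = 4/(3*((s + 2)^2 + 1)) 4*exp(-2*t)*sin(t)/3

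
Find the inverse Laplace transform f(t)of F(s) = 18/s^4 3 * t^3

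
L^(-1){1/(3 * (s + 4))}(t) exp(-4 * t)/3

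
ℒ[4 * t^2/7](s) 8/(7 * s^3)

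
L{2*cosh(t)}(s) 2*s/(s^2 - 1)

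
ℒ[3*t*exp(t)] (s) 3/(s - 1) ^2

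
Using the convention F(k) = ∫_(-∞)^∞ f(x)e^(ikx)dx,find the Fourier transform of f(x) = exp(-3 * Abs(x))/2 3/(k^2+9)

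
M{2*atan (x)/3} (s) -pi*sec (pi*s/2)/ (3*s)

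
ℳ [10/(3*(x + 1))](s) 10*pi*csc(pi*s)/3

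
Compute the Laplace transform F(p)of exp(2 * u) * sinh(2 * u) 2/(p * (p - 4))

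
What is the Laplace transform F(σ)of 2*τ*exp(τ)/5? 2/(5*(σ - 1)^2)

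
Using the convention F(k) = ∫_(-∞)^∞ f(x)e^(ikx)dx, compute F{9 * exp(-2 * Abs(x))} 36/(k^2 + 4)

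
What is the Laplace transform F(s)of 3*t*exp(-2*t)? 3/(s + 2)^2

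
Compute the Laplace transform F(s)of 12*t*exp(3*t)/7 12/(7*(s - 3)^2)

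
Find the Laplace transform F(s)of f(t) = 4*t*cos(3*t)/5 4*(s^2 - 9)/(5*(s^2 + 9)^2)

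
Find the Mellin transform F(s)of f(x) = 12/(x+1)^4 2*gamma(s)*gamma(4 - s)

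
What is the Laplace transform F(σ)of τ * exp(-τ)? (σ+1)^(-2)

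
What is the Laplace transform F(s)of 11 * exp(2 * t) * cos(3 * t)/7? 11 * (s - 2)/(7 * ((s - 2)^2 + 9))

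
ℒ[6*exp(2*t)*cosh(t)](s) 6*(s - 2) /((s - 2) ^2 - 1) 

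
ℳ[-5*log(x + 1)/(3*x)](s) 5*pi*csc(pi*s)/(3*(s - 1))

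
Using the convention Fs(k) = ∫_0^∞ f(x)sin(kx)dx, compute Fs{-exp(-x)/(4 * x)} -atan(k)/4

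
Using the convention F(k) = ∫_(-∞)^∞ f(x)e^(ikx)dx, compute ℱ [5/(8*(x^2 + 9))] 5*pi*exp(-3*Abs(k))/24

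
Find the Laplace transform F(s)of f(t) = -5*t -5/s^2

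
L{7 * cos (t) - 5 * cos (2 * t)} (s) 7 * s/ (s^2 + 1) - 5 * s/ (s^2 + 4)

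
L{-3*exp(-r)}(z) -3/(z + 1)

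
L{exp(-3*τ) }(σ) 1/(σ + 3) 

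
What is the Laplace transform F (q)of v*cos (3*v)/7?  (q^2-9)/ (7*(q^2 + 9)^2)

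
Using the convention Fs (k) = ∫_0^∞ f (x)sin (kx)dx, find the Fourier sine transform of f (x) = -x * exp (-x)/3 -2 * k/ (3 * (k^2 + 1)^2)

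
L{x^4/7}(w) 24/(7*w^5)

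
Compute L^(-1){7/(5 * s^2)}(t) 7 * t/5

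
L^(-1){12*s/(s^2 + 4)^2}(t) 3*t*sin(2*t)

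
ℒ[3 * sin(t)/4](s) 3/(4 * (s^2 + 1))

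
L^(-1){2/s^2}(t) 2*t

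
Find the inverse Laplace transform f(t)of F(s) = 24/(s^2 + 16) 6*sin(4*t)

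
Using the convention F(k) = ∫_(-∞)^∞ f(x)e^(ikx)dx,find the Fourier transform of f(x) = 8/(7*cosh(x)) 8*pi/(7*cosh(pi*k/2))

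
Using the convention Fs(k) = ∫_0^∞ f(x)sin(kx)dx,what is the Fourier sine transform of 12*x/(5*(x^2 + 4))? 6*pi*exp(-2*k)/5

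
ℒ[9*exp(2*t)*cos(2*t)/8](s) 9*(s - 2)/(8*((s - 2)^2 + 4))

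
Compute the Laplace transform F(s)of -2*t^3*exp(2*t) -12/(s - 2)^4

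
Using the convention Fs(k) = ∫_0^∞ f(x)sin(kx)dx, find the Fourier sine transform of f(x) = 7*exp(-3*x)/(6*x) 7*atan(k/3)/6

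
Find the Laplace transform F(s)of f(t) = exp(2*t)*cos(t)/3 (s - 2)/(3*((s - 2)^2 + 1))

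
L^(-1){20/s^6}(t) t^5/6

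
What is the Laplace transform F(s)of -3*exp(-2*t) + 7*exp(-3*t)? 7/(s + 3) - 3/(s + 2)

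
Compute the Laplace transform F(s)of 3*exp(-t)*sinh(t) 3/(s*(s + 2))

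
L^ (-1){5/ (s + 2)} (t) 5 * exp (-2 * t)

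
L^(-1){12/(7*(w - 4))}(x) 12*exp(4*x)/7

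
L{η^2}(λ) 2/λ^3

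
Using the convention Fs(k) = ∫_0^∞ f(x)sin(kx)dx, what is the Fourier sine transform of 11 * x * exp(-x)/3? 22 * k/(3 * (k^2 + 1)^2)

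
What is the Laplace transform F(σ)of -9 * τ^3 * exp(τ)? -54/(σ - 1)^4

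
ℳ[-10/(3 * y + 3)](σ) -10 * pi * csc(pi * σ) /3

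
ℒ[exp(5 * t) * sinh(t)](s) 1/((s - 5)^2 - 1)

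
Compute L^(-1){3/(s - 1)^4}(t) t^3*exp(t)/2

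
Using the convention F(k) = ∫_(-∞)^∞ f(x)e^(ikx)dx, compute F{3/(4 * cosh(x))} 3 * pi/(4 * cosh(pi * k/2))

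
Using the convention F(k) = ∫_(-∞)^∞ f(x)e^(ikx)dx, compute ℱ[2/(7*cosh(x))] 2*pi/(7*cosh(pi*k/2))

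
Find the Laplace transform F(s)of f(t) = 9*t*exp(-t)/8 9/(8*(s+1)^2)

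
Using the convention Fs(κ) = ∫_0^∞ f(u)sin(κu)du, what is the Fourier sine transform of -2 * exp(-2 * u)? -2 * κ/(κ^2 + 4)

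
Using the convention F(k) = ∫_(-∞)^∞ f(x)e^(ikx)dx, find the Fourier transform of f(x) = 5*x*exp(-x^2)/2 5*I*sqrt(pi)*k*exp(-k^2/4)/4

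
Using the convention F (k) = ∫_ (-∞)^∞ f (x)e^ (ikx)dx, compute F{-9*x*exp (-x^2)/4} -9*I*sqrt (pi)*k*exp (-k^2/4)/8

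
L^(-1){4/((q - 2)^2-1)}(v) 4 * exp(2 * v) * sinh(v)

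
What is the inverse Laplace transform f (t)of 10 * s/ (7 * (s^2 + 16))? 10 * cos (4 * t)/7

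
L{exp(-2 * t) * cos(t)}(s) (s + 2)/((s + 2)^2 + 1)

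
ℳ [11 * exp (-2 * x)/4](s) 11 * gamma (s)/ (4 * 2^s)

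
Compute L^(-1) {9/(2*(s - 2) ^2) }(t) 9*t*exp(2*t) /2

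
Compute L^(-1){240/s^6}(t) 2 * t^5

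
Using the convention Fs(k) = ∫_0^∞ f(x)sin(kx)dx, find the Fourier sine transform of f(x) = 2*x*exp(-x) 4*k/(k^2 + 1)^2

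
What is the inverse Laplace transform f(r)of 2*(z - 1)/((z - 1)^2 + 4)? 2*exp(r)*cos(2*r)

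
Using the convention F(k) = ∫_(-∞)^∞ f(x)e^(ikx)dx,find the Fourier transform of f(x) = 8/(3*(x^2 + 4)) 4*pi*exp(-2*Abs(k))/3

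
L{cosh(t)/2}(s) s/(2 * (s^2 - 1))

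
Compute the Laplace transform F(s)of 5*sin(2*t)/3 10/(3*(s^2 + 4))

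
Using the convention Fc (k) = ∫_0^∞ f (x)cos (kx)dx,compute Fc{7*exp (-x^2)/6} 7*sqrt (pi)*exp (-k^2/4)/12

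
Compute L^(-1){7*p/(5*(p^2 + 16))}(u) 7*cos(4*u)/5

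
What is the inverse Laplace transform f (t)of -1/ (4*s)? -1/4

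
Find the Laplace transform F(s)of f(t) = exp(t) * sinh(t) 1/(s * (s - 2))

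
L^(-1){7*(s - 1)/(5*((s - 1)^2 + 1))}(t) 7*exp(t)*cos(t)/5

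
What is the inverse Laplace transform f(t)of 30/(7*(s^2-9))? 10*sinh(3*t)/7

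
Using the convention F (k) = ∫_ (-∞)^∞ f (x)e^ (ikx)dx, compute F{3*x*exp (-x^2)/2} 3*I*sqrt (pi)*k*exp (-k^2/4)/4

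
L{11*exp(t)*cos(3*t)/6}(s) 11*(s - 1)/(6*((s - 1)^2+9))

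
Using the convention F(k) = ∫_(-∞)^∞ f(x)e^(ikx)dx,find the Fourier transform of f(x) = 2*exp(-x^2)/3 2*sqrt(pi)*exp(-k^2/4)/3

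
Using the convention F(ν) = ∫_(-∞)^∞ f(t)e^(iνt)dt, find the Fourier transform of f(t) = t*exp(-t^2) I*sqrt(pi)*ν*exp(-ν^2/4)/2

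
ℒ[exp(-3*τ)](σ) 1/(σ + 3)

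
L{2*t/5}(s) 2/(5*s^2)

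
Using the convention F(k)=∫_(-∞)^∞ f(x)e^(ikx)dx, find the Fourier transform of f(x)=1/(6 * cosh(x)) pi/(6 * cosh(pi * k/2))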